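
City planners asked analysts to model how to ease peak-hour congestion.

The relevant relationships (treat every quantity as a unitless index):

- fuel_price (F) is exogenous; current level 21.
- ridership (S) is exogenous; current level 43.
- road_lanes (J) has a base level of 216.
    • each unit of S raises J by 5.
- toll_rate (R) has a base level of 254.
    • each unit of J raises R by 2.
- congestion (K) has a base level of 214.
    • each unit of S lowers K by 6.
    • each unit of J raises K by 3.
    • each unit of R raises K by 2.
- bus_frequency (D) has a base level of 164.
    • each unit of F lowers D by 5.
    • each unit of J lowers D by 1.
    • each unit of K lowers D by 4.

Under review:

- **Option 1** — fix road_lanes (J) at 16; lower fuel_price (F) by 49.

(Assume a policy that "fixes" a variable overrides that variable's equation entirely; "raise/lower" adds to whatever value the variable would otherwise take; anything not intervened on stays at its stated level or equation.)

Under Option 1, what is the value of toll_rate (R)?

286

Option 1 (J := 16, F − 49):
  S = 43
  J = 16
  R = 254 + 2·16 = 286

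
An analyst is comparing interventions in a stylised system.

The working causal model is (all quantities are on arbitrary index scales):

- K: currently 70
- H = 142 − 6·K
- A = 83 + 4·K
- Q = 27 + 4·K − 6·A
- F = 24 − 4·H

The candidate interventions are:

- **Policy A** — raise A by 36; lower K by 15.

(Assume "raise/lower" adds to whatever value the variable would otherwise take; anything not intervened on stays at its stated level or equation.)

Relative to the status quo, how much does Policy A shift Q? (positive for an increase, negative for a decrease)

84

Baseline:
  K = 70
  A = 83 + 4·70 = 363
  Q = 27 + 4·70 − 6·363 = -1871
Policy A (A + 36, K − 15):
  K = 70 − 15 = 55
  A = 83 + 4·55 (+36 from intervention) = 339
  Q = 27 + 4·55 − 6·339 = -1787
Change in Q: -1787 − (-1871) = 84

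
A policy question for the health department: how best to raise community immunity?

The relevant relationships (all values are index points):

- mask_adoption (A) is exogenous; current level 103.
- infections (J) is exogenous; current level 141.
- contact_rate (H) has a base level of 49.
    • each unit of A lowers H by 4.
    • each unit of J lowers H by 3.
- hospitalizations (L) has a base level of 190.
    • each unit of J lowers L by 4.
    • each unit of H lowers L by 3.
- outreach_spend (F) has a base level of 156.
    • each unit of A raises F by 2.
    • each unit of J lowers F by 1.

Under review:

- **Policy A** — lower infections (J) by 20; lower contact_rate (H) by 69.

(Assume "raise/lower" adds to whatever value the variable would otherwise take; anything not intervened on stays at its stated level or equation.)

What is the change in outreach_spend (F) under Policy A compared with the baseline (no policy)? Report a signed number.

Baseline:
  A = 103
  J = 141
  F = 156 + 2·103 − 141 = 221
Policy A (J − 20, H − 69):
  A = 103
  J = 141 − 20 = 121
  F = 156 + 2·103 − 121 = 241
Change in F: 241 − 221 = 20

20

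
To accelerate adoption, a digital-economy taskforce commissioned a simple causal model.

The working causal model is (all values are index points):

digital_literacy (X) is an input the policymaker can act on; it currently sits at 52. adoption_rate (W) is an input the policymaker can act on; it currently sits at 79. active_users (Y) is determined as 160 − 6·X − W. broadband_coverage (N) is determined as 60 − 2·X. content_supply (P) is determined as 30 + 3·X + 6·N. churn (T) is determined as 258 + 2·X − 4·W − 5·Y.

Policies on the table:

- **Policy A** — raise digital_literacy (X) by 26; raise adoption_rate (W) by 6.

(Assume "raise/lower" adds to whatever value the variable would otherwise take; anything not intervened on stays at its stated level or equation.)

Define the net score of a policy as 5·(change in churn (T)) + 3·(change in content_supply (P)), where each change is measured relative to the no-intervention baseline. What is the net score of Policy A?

3488

Baseline:
  X = 52
  W = 79
  Y = 160 − 6·52 − 79 = -231
  N = 60 − 2·52 = -44
  P = 30 + 3·52 + 6·(-44) = -78
  T = 258 + 2·52 − 4·79 − 5·(-231) = 1201
Policy A (X + 26, W + 6):
  X = 52 + 26 = 78
  W = 79 + 6 = 85
  Y = 160 − 6·78 − 85 = -393
  N = 60 − 2·78 = -96
  P = 30 + 3·78 + 6·(-96) = -312
  T = 258 + 2·78 − 4·85 − 5·(-393) = 2039
ΔT = 2039 − 1201 = 838; ΔP = -312 − (-78) = -234
Score = 5·838 + 3·(-234) = 3488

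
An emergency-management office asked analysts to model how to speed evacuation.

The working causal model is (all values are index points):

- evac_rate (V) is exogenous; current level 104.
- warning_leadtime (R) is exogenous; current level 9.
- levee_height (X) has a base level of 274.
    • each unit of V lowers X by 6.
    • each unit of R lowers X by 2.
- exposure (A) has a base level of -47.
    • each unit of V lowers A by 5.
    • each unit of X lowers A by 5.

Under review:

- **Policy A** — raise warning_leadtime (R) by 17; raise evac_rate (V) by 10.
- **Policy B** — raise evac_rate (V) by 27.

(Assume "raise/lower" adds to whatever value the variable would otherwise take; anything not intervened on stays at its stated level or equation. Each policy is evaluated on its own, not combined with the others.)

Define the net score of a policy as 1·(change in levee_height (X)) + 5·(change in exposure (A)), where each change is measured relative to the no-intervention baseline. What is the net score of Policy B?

3213

Baseline:
  V = 104
  R = 9
  X = 274 − 6·104 − 2·9 = -368
  A = -47 − 5·104 − 5·(-368) = 1273
Policy B (V + 27):
  V = 104 + 27 = 131
  R = 9
  X = 274 − 6·131 − 2·9 = -530
  A = -47 − 5·131 − 5·(-530) = 1948
ΔX = -530 − (-368) = -162; ΔA = 1948 − 1273 = 675
Score = 1·(-162) + 5·675 = 3213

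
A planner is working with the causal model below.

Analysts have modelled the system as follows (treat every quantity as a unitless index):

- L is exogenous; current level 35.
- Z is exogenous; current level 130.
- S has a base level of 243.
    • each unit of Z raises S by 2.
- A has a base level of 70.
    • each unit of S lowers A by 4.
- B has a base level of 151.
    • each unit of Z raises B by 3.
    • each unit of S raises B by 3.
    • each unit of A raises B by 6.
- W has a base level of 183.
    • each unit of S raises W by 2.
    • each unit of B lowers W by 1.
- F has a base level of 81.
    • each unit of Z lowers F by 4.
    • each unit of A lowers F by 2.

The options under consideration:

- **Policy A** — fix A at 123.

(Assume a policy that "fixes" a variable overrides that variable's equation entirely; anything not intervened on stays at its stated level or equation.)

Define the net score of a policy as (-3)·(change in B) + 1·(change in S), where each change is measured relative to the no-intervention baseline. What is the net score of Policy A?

Baseline:
  Z = 130
  S = 243 + 2·130 = 503
  A = 70 − 4·503 = -1942
  B = 151 + 3·130 + 3·503 + 6·(-1942) = -9602
Policy A (A := 123):
  Z = 130
  S = 243 + 2·130 = 503
  A = 123
  B = 151 + 3·130 + 3·503 + 6·123 = 2788
ΔB = 2788 − (-9602) = 12390; ΔS = 503 − 503 = 0
Score = (-3)·12390 + 1·0 = -37170

-37170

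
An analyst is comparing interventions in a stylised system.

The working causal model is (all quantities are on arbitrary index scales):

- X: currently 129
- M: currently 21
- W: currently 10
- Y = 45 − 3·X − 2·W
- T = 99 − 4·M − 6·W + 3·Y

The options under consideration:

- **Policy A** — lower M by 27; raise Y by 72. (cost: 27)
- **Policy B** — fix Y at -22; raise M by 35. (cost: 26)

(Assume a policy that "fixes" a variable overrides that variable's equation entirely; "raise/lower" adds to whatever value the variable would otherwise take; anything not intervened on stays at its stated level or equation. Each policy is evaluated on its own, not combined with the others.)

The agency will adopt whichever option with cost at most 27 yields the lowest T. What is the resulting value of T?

-807

Policy A (M − 27, Y + 72):
  X = 129
  M = 21 − 27 = -6
  W = 10
  Y = 45 − 3·129 − 2·10 (+72 from intervention) = -290
  T = 99 − 4·(-6) − 6·10 + 3·(-290) = -807
Policy B (Y := -22, M + 35):
  X = 129
  M = 21 + 35 = 56
  W = 10
  Y = -22
  T = 99 − 4·56 − 6·10 + 3·(-22) = -251
Comparing — Policy A: T=-807, Policy B: T=-251. Lowest is -807 (Policy A).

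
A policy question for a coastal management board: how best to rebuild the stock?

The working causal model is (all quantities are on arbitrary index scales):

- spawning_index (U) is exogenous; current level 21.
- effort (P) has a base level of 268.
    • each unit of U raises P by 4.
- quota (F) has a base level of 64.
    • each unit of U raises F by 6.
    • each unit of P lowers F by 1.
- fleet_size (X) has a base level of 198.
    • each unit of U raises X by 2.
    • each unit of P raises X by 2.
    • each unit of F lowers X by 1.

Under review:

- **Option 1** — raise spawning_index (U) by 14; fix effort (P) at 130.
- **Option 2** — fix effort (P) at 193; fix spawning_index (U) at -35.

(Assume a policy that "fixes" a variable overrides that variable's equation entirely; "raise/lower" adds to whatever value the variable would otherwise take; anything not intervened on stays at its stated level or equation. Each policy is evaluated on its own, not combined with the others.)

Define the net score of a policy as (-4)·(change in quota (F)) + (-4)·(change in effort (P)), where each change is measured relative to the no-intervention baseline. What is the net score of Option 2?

1344

Baseline:
  U = 21
  P = 268 + 4·21 = 352
  F = 64 + 6·21 − 352 = -162
Option 2 (P := 193, U := -35):
  U = -35
  P = 193
  F = 64 + 6·(-35) − 193 = -339
ΔF = -339 − (-162) = -177; ΔP = 193 − 352 = -159
Score = (-4)·(-177) + (-4)·(-159) = 1344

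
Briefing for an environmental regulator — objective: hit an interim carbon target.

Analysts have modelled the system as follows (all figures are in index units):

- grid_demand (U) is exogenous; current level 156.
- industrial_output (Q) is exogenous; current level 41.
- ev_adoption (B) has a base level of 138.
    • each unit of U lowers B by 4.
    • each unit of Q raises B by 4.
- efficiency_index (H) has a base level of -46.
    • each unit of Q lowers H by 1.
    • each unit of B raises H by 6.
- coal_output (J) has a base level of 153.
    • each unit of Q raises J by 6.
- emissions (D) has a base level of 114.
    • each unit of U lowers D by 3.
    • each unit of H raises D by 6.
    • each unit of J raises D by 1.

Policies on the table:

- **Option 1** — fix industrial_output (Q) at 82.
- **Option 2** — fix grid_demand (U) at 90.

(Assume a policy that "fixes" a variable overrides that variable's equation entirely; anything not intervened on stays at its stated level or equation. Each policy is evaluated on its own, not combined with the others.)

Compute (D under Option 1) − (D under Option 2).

Option 1 (Q := 82):
  U = 156
  Q = 82
  B = 138 − 4·156 + 4·82 = -158
  H = -46 − 82 + 6·(-158) = -1076
  J = 153 + 6·82 = 645
  D = 114 − 3·156 + 6·(-1076) + 645 = -6165
Option 2 (U := 90):
  U = 90
  Q = 41
  B = 138 − 4·90 + 4·41 = -58
  H = -46 − 41 + 6·(-58) = -435
  J = 153 + 6·41 = 399
  D = 114 − 3·90 + 6·(-435) + 399 = -2367
D: -6165 − (-2367) = -3798

-3798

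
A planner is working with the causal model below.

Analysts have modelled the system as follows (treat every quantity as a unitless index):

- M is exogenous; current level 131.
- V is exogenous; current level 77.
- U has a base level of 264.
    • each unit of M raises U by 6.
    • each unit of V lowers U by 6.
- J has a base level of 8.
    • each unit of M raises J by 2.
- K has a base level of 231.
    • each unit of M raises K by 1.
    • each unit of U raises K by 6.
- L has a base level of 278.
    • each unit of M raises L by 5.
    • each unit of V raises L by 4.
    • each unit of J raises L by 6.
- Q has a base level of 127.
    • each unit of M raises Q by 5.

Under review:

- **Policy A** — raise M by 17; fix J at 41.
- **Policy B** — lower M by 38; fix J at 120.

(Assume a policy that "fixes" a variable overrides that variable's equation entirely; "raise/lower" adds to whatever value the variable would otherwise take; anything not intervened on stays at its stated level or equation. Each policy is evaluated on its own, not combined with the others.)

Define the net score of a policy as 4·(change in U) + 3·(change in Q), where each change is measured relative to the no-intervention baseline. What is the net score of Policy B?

-1482

Baseline:
  M = 131
  V = 77
  U = 264 + 6·131 − 6·77 = 588
  Q = 127 + 5·131 = 782
Policy B (M − 38, J := 120):
  M = 131 − 38 = 93
  V = 77
  U = 264 + 6·93 − 6·77 = 360
  Q = 127 + 5·93 = 592
ΔU = 360 − 588 = -228; ΔQ = 592 − 782 = -190
Score = 4·(-228) + 3·(-190) = -1482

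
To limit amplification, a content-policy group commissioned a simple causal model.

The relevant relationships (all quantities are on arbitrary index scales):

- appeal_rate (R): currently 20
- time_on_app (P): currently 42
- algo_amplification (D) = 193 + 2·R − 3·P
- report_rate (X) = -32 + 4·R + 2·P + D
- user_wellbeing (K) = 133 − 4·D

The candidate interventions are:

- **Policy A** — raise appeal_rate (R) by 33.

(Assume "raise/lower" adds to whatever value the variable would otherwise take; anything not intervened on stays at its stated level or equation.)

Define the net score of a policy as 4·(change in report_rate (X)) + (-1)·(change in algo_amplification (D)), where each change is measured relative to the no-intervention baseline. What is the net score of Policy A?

Baseline:
  R = 20
  P = 42
  D = 193 + 2·20 − 3·42 = 107
  X = -32 + 4·20 + 2·42 + 107 = 239
Policy A (R + 33):
  R = 20 + 33 = 53
  P = 42
  D = 193 + 2·53 − 3·42 = 173
  X = -32 + 4·53 + 2·42 + 173 = 437
ΔX = 437 − 239 = 198; ΔD = 173 − 107 = 66
Score = 4·198 + (-1)·66 = 726

726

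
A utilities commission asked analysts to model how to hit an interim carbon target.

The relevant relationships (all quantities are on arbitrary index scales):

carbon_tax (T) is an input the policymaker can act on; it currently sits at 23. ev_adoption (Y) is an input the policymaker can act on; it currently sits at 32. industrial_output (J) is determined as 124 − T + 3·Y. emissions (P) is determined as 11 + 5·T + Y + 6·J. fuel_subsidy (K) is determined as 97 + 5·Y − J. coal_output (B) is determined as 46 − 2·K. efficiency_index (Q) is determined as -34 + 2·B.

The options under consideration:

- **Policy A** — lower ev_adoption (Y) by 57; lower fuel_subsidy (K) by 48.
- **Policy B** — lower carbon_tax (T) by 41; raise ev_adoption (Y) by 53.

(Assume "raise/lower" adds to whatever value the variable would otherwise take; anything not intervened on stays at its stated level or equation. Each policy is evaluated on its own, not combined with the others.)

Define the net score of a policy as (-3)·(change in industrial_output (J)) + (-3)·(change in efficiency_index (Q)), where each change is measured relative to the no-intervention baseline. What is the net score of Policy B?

180

Baseline:
  T = 23
  Y = 32
  J = 124 − 23 + 3·32 = 197
  K = 97 + 5·32 − 197 = 60
  B = 46 − 2·60 = -74
  Q = -34 + 2·(-74) = -182
Policy B (T − 41, Y + 53):
  T = 23 − 41 = -18
  Y = 32 + 53 = 85
  J = 124 − (-18) + 3·85 = 397
  K = 97 + 5·85 − 397 = 125
  B = 46 − 2·125 = -204
  Q = -34 + 2·(-204) = -442
ΔJ = 397 − 197 = 200; ΔQ = -442 − (-182) = -260
Score = (-3)·200 + (-3)·(-260) = 180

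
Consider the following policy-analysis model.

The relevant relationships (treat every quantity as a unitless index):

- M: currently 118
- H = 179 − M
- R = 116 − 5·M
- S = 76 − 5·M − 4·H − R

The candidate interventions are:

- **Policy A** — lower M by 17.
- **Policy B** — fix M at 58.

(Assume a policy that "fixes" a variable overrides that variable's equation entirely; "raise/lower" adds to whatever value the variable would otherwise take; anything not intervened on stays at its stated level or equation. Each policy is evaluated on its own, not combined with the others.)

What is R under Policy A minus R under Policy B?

-215

Policy A (M − 17):
  M = 118 − 17 = 101
  R = 116 − 5·101 = -389
Policy B (M := 58):
  M = 58
  R = 116 − 5·58 = -174
R: -389 − (-174) = -215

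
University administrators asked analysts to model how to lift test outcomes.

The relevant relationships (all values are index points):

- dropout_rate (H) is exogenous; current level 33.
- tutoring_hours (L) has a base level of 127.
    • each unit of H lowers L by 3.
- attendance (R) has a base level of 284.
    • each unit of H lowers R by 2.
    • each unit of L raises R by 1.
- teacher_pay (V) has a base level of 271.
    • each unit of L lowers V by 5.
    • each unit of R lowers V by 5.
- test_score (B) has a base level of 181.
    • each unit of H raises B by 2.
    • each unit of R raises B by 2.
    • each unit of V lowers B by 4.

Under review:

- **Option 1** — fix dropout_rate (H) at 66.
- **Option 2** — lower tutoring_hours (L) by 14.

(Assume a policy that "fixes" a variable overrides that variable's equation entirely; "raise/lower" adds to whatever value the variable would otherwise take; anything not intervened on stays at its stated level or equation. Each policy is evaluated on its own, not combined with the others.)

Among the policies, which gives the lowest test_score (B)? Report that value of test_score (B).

Option 1 (H := 66):
  H = 66
  L = 127 − 3·66 = -71
  R = 284 − 2·66 + (-71) = 81
  V = 271 − 5·(-71) − 5·81 = 221
  B = 181 + 2·66 + 2·81 − 4·221 = -409
Option 2 (L − 14):
  H = 33
  L = 127 − 3·33 (−14 from intervention) = 14
  R = 284 − 2·33 + 14 = 232
  V = 271 − 5·14 − 5·232 = -959
  B = 181 + 2·33 + 2·232 − 4·(-959) = 4547
Comparing — Option 1: B=-409, Option 2: B=4547. Lowest is -409 (Option 1).

-409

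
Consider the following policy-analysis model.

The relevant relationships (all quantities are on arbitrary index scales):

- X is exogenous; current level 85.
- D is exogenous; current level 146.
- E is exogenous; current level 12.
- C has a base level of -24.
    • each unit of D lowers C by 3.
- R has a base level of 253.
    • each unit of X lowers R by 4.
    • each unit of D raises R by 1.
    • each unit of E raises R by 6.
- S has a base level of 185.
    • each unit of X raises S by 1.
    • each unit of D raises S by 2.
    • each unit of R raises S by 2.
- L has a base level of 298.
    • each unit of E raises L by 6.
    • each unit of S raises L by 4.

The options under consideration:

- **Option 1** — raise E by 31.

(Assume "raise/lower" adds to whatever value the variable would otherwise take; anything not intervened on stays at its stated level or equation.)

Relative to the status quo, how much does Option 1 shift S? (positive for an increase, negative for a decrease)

Baseline:
  X = 85
  D = 146
  E = 12
  R = 253 − 4·85 + 146 + 6·12 = 131
  S = 185 + 85 + 2·146 + 2·131 = 824
Option 1 (E + 31):
  X = 85
  D = 146
  E = 12 + 31 = 43
  R = 253 − 4·85 + 146 + 6·43 = 317
  S = 185 + 85 + 2·146 + 2·317 = 1196
Change in S: 1196 − 824 = 372

372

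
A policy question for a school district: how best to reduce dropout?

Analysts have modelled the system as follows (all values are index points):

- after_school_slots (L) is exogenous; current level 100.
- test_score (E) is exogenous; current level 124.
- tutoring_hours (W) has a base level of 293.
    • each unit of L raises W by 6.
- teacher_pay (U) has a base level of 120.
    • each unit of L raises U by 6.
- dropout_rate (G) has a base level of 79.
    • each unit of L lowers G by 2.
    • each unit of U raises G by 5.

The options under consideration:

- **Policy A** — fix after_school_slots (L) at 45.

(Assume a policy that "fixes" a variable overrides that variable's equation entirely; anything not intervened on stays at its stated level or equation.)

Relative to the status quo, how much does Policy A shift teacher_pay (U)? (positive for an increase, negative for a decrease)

-330

Baseline:
  L = 100
  U = 120 + 6·100 = 720
Policy A (L := 45):
  L = 45
  U = 120 + 6·45 = 390
Change in U: 390 − 720 = -330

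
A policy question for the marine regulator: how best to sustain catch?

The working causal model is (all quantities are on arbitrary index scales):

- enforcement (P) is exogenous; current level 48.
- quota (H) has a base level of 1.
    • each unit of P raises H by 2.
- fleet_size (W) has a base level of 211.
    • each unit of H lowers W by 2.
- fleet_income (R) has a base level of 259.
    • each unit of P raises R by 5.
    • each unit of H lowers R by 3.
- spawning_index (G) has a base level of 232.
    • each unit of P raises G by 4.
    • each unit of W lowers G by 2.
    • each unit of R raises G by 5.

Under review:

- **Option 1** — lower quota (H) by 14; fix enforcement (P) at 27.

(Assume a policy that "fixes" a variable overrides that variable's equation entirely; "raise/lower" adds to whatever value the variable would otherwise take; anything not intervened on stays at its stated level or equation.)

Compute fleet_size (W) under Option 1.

Option 1 (H − 14, P := 27):
  P = 27
  H = 1 + 2·27 (−14 from intervention) = 41
  W = 211 − 2·41 = 129

129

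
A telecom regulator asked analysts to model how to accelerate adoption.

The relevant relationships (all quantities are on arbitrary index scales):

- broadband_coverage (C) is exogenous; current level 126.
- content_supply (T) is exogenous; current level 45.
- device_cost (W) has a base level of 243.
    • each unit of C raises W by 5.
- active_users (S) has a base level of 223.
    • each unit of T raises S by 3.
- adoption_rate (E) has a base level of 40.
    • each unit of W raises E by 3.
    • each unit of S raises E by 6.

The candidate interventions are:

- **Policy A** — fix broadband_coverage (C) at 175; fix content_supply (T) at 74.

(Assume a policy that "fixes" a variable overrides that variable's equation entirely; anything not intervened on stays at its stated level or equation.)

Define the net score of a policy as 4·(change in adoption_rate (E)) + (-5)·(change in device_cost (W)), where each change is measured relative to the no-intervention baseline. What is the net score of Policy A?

Baseline:
  C = 126
  T = 45
  W = 243 + 5·126 = 873
  S = 223 + 3·45 = 358
  E = 40 + 3·873 + 6·358 = 4807
Policy A (C := 175, T := 74):
  C = 175
  T = 74
  W = 243 + 5·175 = 1118
  S = 223 + 3·74 = 445
  E = 40 + 3·1118 + 6·445 = 6064
ΔE = 6064 − 4807 = 1257; ΔW = 1118 − 873 = 245
Score = 4·1257 + (-5)·245 = 3803

3803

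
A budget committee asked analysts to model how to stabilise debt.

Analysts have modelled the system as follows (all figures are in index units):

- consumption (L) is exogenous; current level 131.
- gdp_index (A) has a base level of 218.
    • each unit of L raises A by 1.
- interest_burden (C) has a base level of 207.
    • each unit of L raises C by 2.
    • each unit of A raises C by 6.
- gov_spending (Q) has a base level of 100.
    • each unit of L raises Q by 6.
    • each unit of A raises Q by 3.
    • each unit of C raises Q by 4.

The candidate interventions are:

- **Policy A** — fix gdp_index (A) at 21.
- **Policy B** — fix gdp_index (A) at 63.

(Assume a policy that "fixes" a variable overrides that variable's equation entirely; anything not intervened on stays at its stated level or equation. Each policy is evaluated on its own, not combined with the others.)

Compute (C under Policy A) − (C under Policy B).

-252

Policy A (A := 21):
  L = 131
  A = 21
  C = 207 + 2·131 + 6·21 = 595
Policy B (A := 63):
  L = 131
  A = 63
  C = 207 + 2·131 + 6·63 = 847
C: 595 − 847 = -252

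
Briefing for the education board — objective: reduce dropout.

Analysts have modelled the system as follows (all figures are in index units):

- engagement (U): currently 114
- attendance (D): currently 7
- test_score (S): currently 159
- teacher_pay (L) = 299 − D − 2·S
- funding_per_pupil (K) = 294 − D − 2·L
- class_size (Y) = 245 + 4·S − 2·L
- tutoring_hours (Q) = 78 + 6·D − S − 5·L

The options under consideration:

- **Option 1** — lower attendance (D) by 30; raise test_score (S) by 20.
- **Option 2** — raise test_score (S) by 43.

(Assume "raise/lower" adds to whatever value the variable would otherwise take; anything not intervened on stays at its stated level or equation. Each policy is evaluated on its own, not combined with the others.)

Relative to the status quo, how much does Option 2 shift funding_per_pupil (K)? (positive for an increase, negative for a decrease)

172

Baseline:
  D = 7
  S = 159
  L = 299 − 7 − 2·159 = -26
  K = 294 − 7 − 2·(-26) = 339
Option 2 (S + 43):
  D = 7
  S = 159 + 43 = 202
  L = 299 − 7 − 2·202 = -112
  K = 294 − 7 − 2·(-112) = 511
Change in K: 511 − 339 = 172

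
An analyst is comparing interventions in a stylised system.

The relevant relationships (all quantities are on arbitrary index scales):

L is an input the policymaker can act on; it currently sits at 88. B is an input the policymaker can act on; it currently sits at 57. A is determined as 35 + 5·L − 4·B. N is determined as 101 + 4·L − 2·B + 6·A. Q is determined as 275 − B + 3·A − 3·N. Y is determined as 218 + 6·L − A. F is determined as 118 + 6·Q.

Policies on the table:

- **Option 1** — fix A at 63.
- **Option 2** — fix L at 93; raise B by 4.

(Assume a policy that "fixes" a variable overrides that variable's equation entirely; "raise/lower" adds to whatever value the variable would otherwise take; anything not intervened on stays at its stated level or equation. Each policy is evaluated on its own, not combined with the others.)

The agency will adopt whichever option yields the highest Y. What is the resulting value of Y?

683

Option 1 (A := 63):
  L = 88
  B = 57
  A = 63
  Y = 218 + 6·88 − 63 = 683
Option 2 (L := 93, B + 4):
  L = 93
  B = 57 + 4 = 61
  A = 35 + 5·93 − 4·61 = 256
  Y = 218 + 6·93 − 256 = 520
Comparing — Option 1: Y=683, Option 2: Y=520. Highest is 683 (Option 1).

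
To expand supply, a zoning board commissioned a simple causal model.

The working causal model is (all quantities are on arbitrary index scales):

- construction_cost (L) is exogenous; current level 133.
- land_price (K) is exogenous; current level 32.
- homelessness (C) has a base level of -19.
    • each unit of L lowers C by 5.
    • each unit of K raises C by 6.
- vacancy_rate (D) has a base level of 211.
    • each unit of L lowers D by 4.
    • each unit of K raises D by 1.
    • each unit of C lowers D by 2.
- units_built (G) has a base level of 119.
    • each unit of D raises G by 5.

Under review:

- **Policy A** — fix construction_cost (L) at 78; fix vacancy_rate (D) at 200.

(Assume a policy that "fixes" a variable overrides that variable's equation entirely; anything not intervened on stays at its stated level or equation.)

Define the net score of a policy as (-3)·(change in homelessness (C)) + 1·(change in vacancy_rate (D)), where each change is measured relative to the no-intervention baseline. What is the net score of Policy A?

-1320

Baseline:
  L = 133
  K = 32
  C = -19 − 5·133 + 6·32 = -492
  D = 211 − 4·133 + 32 − 2·(-492) = 695
Policy A (L := 78, D := 200):
  L = 78
  K = 32
  C = -19 − 5·78 + 6·32 = -217
  D = 200
ΔC = -217 − (-492) = 275; ΔD = 200 − 695 = -495
Score = (-3)·275 + 1·(-495) = -1320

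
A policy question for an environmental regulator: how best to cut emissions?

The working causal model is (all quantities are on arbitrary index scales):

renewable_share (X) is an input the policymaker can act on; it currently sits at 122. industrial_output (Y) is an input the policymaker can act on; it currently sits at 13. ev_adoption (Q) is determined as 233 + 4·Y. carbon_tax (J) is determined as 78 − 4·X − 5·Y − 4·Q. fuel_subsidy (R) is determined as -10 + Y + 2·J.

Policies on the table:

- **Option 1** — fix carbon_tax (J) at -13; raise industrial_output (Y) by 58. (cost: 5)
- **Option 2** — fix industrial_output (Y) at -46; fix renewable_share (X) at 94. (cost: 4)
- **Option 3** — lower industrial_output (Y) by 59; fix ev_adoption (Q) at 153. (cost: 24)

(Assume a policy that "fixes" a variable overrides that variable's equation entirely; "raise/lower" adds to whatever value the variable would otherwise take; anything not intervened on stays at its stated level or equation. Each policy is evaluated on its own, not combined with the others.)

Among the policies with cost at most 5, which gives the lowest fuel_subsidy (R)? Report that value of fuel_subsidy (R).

-584

Option 1 (J := -13, Y + 58):
  X = 122
  Y = 13 + 58 = 71
  Q = 233 + 4·71 = 517
  J = -13
  R = -10 + 71 + 2·(-13) = 35
Option 2 (Y := -46, X := 94):
  X = 94
  Y = -46
  Q = 233 + 4·(-46) = 49
  J = 78 − 4·94 − 5·(-46) − 4·49 = -264
  R = -10 + (-46) + 2·(-264) = -584
Comparing — Option 1: R=35, Option 2: R=-584. Lowest is -584 (Option 2).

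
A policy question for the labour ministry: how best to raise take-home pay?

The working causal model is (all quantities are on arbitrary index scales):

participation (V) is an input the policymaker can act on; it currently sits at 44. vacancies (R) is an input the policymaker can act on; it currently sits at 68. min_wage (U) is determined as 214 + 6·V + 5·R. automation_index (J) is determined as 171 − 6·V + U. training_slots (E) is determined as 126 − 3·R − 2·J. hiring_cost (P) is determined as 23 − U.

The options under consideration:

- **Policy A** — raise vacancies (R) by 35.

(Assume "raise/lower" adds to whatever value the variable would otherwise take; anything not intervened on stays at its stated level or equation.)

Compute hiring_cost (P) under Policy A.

Policy A (R + 35):
  V = 44
  R = 68 + 35 = 103
  U = 214 + 6·44 + 5·103 = 993
  P = 23 − 993 = -970

-970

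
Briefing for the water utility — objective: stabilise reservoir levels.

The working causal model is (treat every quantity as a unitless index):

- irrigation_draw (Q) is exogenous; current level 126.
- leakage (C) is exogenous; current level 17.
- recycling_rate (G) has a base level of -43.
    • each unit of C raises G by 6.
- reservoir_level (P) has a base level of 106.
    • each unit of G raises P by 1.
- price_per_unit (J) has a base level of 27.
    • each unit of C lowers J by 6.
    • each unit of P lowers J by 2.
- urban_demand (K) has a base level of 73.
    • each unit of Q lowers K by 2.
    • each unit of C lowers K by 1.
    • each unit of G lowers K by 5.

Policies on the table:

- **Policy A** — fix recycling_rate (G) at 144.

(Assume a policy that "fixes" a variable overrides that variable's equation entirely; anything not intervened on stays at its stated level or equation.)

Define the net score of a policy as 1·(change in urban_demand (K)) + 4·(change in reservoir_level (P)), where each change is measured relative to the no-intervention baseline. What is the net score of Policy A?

-85

Baseline:
  Q = 126
  C = 17
  G = -43 + 6·17 = 59
  P = 106 + 59 = 165
  K = 73 − 2·126 − 17 − 5·59 = -491
Policy A (G := 144):
  Q = 126
  C = 17
  G = 144
  P = 106 + 144 = 250
  K = 73 − 2·126 − 17 − 5·144 = -916
ΔK = -916 − (-491) = -425; ΔP = 250 − 165 = 85
Score = 1·(-425) + 4·85 = -85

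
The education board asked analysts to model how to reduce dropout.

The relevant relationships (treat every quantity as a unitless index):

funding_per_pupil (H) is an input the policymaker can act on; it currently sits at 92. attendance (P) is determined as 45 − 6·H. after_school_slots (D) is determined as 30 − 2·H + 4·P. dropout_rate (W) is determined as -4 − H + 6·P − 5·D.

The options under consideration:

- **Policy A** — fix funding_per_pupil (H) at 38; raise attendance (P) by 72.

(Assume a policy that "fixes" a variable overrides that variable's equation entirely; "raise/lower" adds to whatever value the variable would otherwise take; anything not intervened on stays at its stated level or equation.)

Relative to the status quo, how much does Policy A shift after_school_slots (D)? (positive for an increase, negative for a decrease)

Baseline:
  H = 92
  P = 45 − 6·92 = -507
  D = 30 − 2·92 + 4·(-507) = -2182
Policy A (H := 38, P + 72):
  H = 38
  P = 45 − 6·38 (+72 from intervention) = -111
  D = 30 − 2·38 + 4·(-111) = -490
Change in D: -490 − (-2182) = 1692

1692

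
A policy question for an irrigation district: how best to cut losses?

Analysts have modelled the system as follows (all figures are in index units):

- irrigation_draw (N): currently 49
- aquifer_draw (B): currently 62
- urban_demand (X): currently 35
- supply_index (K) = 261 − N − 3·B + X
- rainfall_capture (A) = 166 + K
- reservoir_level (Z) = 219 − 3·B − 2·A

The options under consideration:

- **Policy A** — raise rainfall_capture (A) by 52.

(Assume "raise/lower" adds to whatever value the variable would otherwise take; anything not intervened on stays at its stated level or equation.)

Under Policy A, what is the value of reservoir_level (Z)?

-525

Policy A (A + 52):
  N = 49
  B = 62
  X = 35
  K = 261 − 49 − 3·62 + 35 = 61
  A = 166 + 61 (+52 from intervention) = 279
  Z = 219 − 3·62 − 2·279 = -525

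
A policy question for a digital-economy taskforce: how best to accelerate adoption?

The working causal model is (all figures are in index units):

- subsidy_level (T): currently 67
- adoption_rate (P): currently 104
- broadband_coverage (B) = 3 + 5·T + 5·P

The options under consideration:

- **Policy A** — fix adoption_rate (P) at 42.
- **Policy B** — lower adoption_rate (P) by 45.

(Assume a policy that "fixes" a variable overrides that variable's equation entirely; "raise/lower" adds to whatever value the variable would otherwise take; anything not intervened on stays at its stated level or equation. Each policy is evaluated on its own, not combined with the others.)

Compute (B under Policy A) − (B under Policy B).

-85

Policy A (P := 42):
  T = 67
  P = 42
  B = 3 + 5·67 + 5·42 = 548
Policy B (P − 45):
  T = 67
  P = 104 − 45 = 59
  B = 3 + 5·67 + 5·59 = 633
B: 548 − 633 = -85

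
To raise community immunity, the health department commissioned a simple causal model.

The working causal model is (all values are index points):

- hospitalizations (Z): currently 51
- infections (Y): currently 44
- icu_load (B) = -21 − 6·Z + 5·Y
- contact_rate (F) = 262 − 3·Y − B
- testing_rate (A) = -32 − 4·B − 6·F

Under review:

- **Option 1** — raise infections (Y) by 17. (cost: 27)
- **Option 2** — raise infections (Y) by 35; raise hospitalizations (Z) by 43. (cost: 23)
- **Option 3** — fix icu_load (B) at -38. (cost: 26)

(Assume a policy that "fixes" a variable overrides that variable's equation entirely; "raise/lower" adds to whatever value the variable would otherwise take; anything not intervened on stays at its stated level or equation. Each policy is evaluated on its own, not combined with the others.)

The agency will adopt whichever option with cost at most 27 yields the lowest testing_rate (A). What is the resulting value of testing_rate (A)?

-888

Option 1 (Y + 17):
  Z = 51
  Y = 44 + 17 = 61
  B = -21 − 6·51 + 5·61 = -22
  F = 262 − 3·61 − (-22) = 101
  A = -32 − 4·(-22) − 6·101 = -550
Option 2 (Y + 35, Z + 43):
  Z = 51 + 43 = 94
  Y = 44 + 35 = 79
  B = -21 − 6·94 + 5·79 = -190
  F = 262 − 3·79 − (-190) = 215
  A = -32 − 4·(-190) − 6·215 = -562
Option 3 (B := -38):
  Z = 51
  Y = 44
  B = -38
  F = 262 − 3·44 − (-38) = 168
  A = -32 − 4·(-38) − 6·168 = -888
Comparing — Option 1: A=-550, Option 2: A=-562, Option 3: A=-888. Lowest is -888 (Option 3).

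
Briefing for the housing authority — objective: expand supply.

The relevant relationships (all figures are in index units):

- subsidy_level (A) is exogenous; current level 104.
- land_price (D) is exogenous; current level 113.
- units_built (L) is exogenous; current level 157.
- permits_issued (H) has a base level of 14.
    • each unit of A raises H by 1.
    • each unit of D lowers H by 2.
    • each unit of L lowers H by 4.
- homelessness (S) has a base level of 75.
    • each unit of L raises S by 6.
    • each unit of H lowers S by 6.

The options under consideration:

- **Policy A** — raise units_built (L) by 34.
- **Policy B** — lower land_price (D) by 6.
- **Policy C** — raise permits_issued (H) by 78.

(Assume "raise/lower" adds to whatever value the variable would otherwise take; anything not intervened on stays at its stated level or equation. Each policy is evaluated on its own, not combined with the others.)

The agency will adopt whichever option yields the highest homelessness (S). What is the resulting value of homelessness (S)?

Policy A (L + 34):
  A = 104
  D = 113
  L = 157 + 34 = 191
  H = 14 + 104 − 2·113 − 4·191 = -872
  S = 75 + 6·191 − 6·(-872) = 6453
Policy B (D − 6):
  A = 104
  D = 113 − 6 = 107
  L = 157
  H = 14 + 104 − 2·107 − 4·157 = -724
  S = 75 + 6·157 − 6·(-724) = 5361
Policy C (H + 78):
  A = 104
  D = 113
  L = 157
  H = 14 + 104 − 2·113 − 4·157 (+78 from intervention) = -658
  S = 75 + 6·157 − 6·(-658) = 4965
Comparing — Policy A: S=6453, Policy B: S=5361, Policy C: S=4965. Highest is 6453 (Policy A).

6453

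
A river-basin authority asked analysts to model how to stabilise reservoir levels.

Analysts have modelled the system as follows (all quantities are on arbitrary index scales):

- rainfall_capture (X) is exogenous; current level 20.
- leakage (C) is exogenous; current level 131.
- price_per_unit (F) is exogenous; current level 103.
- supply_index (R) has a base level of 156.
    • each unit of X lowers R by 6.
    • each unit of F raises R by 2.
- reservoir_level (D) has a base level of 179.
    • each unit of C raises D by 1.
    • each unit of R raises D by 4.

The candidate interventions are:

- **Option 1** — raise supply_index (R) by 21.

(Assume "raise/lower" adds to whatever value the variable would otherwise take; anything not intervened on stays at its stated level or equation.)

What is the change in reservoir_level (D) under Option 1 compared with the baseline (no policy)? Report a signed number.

84

Baseline:
  X = 20
  C = 131
  F = 103
  R = 156 − 6·20 + 2·103 = 242
  D = 179 + 131 + 4·242 = 1278
Option 1 (R + 21):
  X = 20
  C = 131
  F = 103
  R = 156 − 6·20 + 2·103 (+21 from intervention) = 263
  D = 179 + 131 + 4·263 = 1362
Change in D: 1362 − 1278 = 84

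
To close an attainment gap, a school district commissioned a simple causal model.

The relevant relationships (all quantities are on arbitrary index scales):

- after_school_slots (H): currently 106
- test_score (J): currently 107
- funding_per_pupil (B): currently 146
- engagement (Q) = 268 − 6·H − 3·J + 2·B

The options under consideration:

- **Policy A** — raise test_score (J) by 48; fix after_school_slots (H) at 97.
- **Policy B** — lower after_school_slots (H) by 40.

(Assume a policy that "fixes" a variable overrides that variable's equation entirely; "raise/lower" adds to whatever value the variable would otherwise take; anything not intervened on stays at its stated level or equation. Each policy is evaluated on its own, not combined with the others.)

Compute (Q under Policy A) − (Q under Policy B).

-330

Policy A (J + 48, H := 97):
  H = 97
  J = 107 + 48 = 155
  B = 146
  Q = 268 − 6·97 − 3·155 + 2·146 = -487
Policy B (H − 40):
  H = 106 − 40 = 66
  J = 107
  B = 146
  Q = 268 − 6·66 − 3·107 + 2·146 = -157
Q: -487 − (-157) = -330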